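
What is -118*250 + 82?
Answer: -29418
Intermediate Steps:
-118*250 + 82 = -29500 + 82 = -29418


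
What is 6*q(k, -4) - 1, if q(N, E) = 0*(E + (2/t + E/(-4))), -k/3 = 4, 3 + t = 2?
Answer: -1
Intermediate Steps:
t = -1 (t = -3 + 2 = -1)
k = -12 (k = -3*4 = -12)
q(N, E) = 0 (q(N, E) = 0*(E + (2/(-1) + E/(-4))) = 0*(E + (2*(-1) + E*(-¼))) = 0*(E + (-2 - E/4)) = 0*(-2 + 3*E/4) = 0)
6*q(k, -4) - 1 = 6*0 - 1 = 0 - 1 = -1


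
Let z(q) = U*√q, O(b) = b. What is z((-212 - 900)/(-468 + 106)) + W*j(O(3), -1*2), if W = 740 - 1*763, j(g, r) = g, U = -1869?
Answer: -69 - 3738*√25159/181 ≈ -3344.7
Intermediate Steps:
W = -23 (W = 740 - 763 = -23)
z(q) = -1869*√q
z((-212 - 900)/(-468 + 106)) + W*j(O(3), -1*2) = -1869*2*√278*√(-1/(-468 + 106)) - 23*3 = -1869*2*√278*√(-1/(-362)) - 69 = -1869*2*√25159/181 - 69 = -3738*√25159/181 - 69 = -69 - 3738*√25159/181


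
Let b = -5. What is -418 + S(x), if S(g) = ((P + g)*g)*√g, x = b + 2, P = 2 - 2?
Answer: -418 + 9*I*√3 ≈ -418.0 + 15.588*I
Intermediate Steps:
P = 0
x = -3 (x = -5 + 2 = -3)
S(g) = g^(5/2) (S(g) = ((0 + g)*g)*√g = (g*g)*√g = g²*√g = g^(5/2))
-418 + S(x) = -418 + (-3)^(5/2) = -418 + 9*I*√3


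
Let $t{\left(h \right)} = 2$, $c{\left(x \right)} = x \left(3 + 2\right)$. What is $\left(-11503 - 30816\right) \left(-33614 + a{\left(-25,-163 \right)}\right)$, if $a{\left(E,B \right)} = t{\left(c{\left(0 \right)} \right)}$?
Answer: $1422426228$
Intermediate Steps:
$c{\left(x \right)} = 5 x$ ($c{\left(x \right)} = x 5 = 5 x$)
$a{\left(E,B \right)} = 2$
$\left(-11503 - 30816\right) \left(-33614 + a{\left(-25,-163 \right)}\right) = \left(-11503 - 30816\right) \left(-33614 + 2\right) = \left(-42319\right) \left(-33612\right) = 1422426228$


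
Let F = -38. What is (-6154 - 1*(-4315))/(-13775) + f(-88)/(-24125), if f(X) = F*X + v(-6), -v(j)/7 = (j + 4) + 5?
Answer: -56338/13292875 ≈ -0.0042382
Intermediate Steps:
v(j) = -63 - 7*j (v(j) = -7*((j + 4) + 5) = -7*((4 + j) + 5) = -7*(9 + j) = -63 - 7*j)
f(X) = -21 - 38*X (f(X) = -38*X + (-63 - 7*(-6)) = -38*X + (-63 + 42) = -38*X - 21 = -21 - 38*X)
(-6154 - 1*(-4315))/(-13775) + f(-88)/(-24125) = (-6154 - 1*(-4315))/(-13775) + (-21 - 38*(-88))/(-24125) = (-6154 + 4315)*(-1/13775) + (-21 + 3344)*(-1/24125) = -1839*(-1/13775) + 3323*(-1/24125) = 1839/13775 - 3323/24125 = -56338/13292875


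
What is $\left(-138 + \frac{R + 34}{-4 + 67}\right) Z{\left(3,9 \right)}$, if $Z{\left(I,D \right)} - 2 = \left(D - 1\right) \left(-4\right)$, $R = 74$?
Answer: $\frac{28620}{7} \approx 4088.6$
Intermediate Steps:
$Z{\left(I,D \right)} = 6 - 4 D$ ($Z{\left(I,D \right)} = 2 + \left(D - 1\right) \left(-4\right) = 2 + \left(-1 + D\right) \left(-4\right) = 2 - \left(-4 + 4 D\right) = 6 - 4 D$)
$\left(-138 + \frac{R + 34}{-4 + 67}\right) Z{\left(3,9 \right)} = \left(-138 + \frac{74 + 34}{-4 + 67}\right) \left(6 - 36\right) = \left(-138 + \frac{108}{63}\right) \left(6 - 36\right) = \left(-138 + 108 \cdot \frac{1}{63}\right) \left(-30\right) = \left(-138 + \frac{12}{7}\right) \left(-30\right) = \left(- \frac{954}{7}\right) \left(-30\right) = \frac{28620}{7}$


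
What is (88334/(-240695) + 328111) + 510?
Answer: 79097343261/240695 ≈ 3.2862e+5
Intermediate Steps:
(88334/(-240695) + 328111) + 510 = (88334*(-1/240695) + 328111) + 510 = (-88334/240695 + 328111) + 510 = 78974588811/240695 + 510 = 79097343261/240695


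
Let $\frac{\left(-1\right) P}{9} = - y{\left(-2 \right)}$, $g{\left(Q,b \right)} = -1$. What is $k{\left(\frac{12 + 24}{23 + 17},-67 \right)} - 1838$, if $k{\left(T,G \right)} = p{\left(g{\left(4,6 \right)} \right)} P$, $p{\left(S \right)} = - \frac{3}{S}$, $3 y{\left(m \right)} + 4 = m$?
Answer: $-1892$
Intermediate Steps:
$y{\left(m \right)} = - \frac{4}{3} + \frac{m}{3}$
$P = -18$ ($P = - 9 \left(- (- \frac{4}{3} + \frac{1}{3} \left(-2\right))\right) = - 9 \left(- (- \frac{4}{3} - \frac{2}{3})\right) = - 9 \left(\left(-1\right) \left(-2\right)\right) = \left(-9\right) 2 = -18$)
$k{\left(T,G \right)} = -54$ ($k{\left(T,G \right)} = - \frac{3}{-1} \left(-18\right) = \left(-3\right) \left(-1\right) \left(-18\right) = 3 \left(-18\right) = -54$)
$k{\left(\frac{12 + 24}{23 + 17},-67 \right)} - 1838 = -54 - 1838 = -1892$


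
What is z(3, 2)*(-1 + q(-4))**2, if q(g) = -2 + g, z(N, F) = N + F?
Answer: 245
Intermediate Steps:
z(N, F) = F + N
z(3, 2)*(-1 + q(-4))**2 = (2 + 3)*(-1 + (-2 - 4))**2 = 5*(-1 - 6)**2 = 5*(-7)**2 = 5*49 = 245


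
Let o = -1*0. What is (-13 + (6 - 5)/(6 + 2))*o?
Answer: 0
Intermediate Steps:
o = 0
(-13 + (6 - 5)/(6 + 2))*o = (-13 + (6 - 5)/(6 + 2))*0 = (-13 + 1/8)*0 = -103/8*0 = 0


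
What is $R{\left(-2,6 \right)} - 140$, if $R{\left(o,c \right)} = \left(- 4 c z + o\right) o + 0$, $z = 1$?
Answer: $-88$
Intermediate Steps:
$R{\left(o,c \right)} = o \left(o - 4 c\right)$ ($R{\left(o,c \right)} = \left(- 4 c 1 + o\right) o + 0 = \left(- 4 c + o\right) o + 0 = \left(o - 4 c\right) o + 0 = o \left(o - 4 c\right) + 0 = o \left(o - 4 c\right)$)
$R{\left(-2,6 \right)} - 140 = - 2 \left(-2 - 24\right) - 140 = \left(-2\right) \left(-26\right) - 140 = 52 - 140 = -88$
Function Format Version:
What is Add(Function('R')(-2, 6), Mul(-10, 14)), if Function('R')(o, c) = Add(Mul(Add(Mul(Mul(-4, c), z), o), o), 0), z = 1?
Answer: -88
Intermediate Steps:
Function('R')(o, c) = Mul(o, Add(o, Mul(-4, c))) (Function('R')(o, c) = Add(Mul(Add(Mul(Mul(-4, c), 1), o), o), 0) = Add(Mul(Add(Mul(-4, c), o), o), 0) = Add(Mul(Add(o, Mul(-4, c)), o), 0) = Add(Mul(o, Add(o, Mul(-4, c))), 0) = Mul(o, Add(o, Mul(-4, c))))
Add(Function('R')(-2, 6), Mul(-10, 14)) = Add(Mul(-2, Add(-2, Mul(-4, 6))), Mul(-10, 14)) = Add(Mul(-2, Add(-2, -24)), -140) = Add(Mul(-2, -26), -140) = Add(52, -140) = -88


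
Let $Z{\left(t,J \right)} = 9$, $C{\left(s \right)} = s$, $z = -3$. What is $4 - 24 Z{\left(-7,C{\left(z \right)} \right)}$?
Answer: $-212$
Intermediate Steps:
$4 - 24 Z{\left(-7,C{\left(z \right)} \right)} = 4 - 216 = -212$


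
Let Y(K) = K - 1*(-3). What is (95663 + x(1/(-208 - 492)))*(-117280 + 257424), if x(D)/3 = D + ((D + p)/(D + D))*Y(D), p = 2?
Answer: 2191829228938/175 ≈ 1.2525e+10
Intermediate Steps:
Y(K) = 3 + K (Y(K) = K + 3 = 3 + K)
x(D) = 3*D + 3*(2 + D)*(3 + D)/(2*D) (x(D) = 3*(D + ((D + 2)/(D + D))*(3 + D)) = 3*(D + ((2 + D)/((2*D)))*(3 + D)) = 3*(D + ((2 + D)*(1/(2*D)))*(3 + D)) = 3*(D + ((2 + D)/(2*D))*(3 + D)) = 3*(D + (2 + D)*(3 + D)/(2*D)) = 3*D + 3*(2 + D)*(3 + D)/(2*D))
(95663 + x(1/(-208 - 492)))*(-117280 + 257424) = (95663 + (15/2 + 9/(1/(-208 - 492)) + 9/(2*(-208 - 492))))*(-117280 + 257424) = (95663 + (15/2 + 9/(1/(-700)) + (9/2)/(-700)))*140144 = (95663 + (15/2 + 9/(-1/700) + (9/2)*(-1/700)))*140144 = (95663 + (15/2 + 9*(-700) - 9/1400))*140144 = (95663 + (15/2 - 6300 - 9/1400))*140144 = (95663 - 8809509/1400)*140144 = (125118691/1400)*140144 = 2191829228938/175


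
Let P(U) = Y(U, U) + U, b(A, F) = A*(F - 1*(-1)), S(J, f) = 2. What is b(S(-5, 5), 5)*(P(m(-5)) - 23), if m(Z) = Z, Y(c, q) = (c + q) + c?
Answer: -516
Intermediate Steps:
Y(c, q) = q + 2*c
b(A, F) = A*(1 + F) (b(A, F) = A*(F + 1) = A*(1 + F))
P(U) = 4*U (P(U) = (U + 2*U) + U = 3*U + U = 4*U)
b(S(-5, 5), 5)*(P(m(-5)) - 23) = (2*(1 + 5))*(4*(-5) - 23) = (2*6)*(-20 - 23) = 12*(-43) = -516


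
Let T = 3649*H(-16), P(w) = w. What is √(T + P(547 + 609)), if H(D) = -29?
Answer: 11*I*√865 ≈ 323.52*I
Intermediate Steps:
T = -105821 (T = 3649*(-29) = -105821)
√(T + P(547 + 609)) = √(-105821 + (547 + 609)) = √(-105821 + 1156) = √(-104665) = 11*I*√865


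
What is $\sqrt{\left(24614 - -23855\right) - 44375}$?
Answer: $\sqrt{4094} \approx 63.984$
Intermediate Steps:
$\sqrt{\left(24614 - -23855\right) - 44375} = \sqrt{\left(24614 + 23855\right) - 44375} = \sqrt{48469 - 44375} = \sqrt{4094}$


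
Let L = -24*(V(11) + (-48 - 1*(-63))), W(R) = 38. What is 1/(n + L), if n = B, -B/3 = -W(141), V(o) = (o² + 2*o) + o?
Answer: -1/3942 ≈ -0.00025368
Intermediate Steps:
V(o) = o² + 3*o
L = -4056 (L = -24*(11*(3 + 11) + (-48 - 1*(-63))) = -24*(11*14 + (-48 + 63)) = -24*(154 + 15) = -24*169 = -4056)
B = 114 (B = -(-3)*38 = -3*(-38) = 114)
n = 114
1/(n + L) = 1/(114 - 4056) = 1/(-3942) = -1/3942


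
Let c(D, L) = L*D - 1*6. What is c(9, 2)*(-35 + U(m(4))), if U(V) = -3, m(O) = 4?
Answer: -456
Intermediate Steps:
c(D, L) = -6 + D*L (c(D, L) = D*L - 6 = -6 + D*L)
c(9, 2)*(-35 + U(m(4))) = (-6 + 9*2)*(-35 - 3) = (-6 + 18)*(-38) = 12*(-38) = -456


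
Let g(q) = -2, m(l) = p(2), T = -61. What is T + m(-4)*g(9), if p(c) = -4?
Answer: -53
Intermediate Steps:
m(l) = -4
T + m(-4)*g(9) = -61 - 4*(-2) = -61 + 8 = -53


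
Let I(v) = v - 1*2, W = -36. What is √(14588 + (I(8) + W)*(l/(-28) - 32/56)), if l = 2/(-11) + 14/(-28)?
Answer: √346358243/154 ≈ 120.85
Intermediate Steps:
l = -15/22 (l = 2*(-1/11) + 14*(-1/28) = -2/11 - ½ = -15/22 ≈ -0.68182)
I(v) = -2 + v (I(v) = v - 2 = -2 + v)
√(14588 + (I(8) + W)*(l/(-28) - 32/56)) = √(14588 + ((-2 + 8) - 36)*(-15/22/(-28) - 32/56)) = √(14588 + (6 - 36)*(-15/22*(-1/28) - 32*1/56)) = √(14588 - 30*(15/616 - 4/7)) = √(14588 - 30*(-337/616)) = √(14588 + 5055/308) = √(4498159/308) = √346358243/154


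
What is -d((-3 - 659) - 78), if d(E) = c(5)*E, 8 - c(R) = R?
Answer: 2220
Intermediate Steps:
c(R) = 8 - R
d(E) = 3*E (d(E) = (8 - 1*5)*E = (8 - 5)*E = 3*E)
-d((-3 - 659) - 78) = -3*((-3 - 659) - 78) = -3*(-662 - 78) = -3*(-740) = -1*(-2220) = 2220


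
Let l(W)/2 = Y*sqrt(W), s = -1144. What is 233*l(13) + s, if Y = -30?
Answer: -1144 - 13980*sqrt(13) ≈ -51550.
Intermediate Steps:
l(W) = -60*sqrt(W) (l(W) = 2*(-30*sqrt(W)) = -60*sqrt(W))
233*l(13) + s = 233*(-60*sqrt(13)) - 1144 = -13980*sqrt(13) - 1144 = -1144 - 13980*sqrt(13)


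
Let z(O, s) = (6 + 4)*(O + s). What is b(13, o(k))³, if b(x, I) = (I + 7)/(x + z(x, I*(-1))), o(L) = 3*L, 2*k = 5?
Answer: 24389/2515456 ≈ 0.0096957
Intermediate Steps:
k = 5/2 (k = (½)*5 = 5/2 ≈ 2.5000)
z(O, s) = 10*O + 10*s (z(O, s) = 10*(O + s) = 10*O + 10*s)
b(x, I) = (7 + I)/(-10*I + 11*x) (b(x, I) = (I + 7)/(x + (10*x + 10*(I*(-1)))) = (7 + I)/(x + (10*x + 10*(-I))) = (7 + I)/(x + (10*x - 10*I)) = (7 + I)/(x + (-10*I + 10*x)) = (7 + I)/(-10*I + 11*x))
b(13, o(k))³ = ((7 + 3*(5/2))/(-30*5/2 + 11*13))³ = ((7 + 15/2)/(-10*15/2 + 143))³ = ((29/2)/(-75 + 143))³ = ((29/2)/68)³ = ((1/68)*(29/2))³ = (29/136)³ = 24389/2515456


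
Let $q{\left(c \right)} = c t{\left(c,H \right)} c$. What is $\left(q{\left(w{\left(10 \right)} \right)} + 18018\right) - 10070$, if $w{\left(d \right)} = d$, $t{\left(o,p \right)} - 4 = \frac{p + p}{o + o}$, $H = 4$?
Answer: $8388$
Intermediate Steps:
$t{\left(o,p \right)} = 4 + \frac{p}{o}$ ($t{\left(o,p \right)} = 4 + \frac{p + p}{o + o} = 4 + \frac{2 p}{2 o} = 4 + 2 p \frac{1}{2 o} = 4 + \frac{p}{o}$)
$q{\left(c \right)} = c^{2} \left(4 + \frac{4}{c}\right)$ ($q{\left(c \right)} = c \left(4 + \frac{4}{c}\right) c = c^{2} \left(4 + \frac{4}{c}\right)$)
$\left(q{\left(w{\left(10 \right)} \right)} + 18018\right) - 10070 = \left(4 \cdot 10 \left(1 + 10\right) + 18018\right) - 10070 = \left(4 \cdot 10 \cdot 11 + 18018\right) - 10070 = \left(440 + 18018\right) - 10070 = 18458 - 10070 = 8388$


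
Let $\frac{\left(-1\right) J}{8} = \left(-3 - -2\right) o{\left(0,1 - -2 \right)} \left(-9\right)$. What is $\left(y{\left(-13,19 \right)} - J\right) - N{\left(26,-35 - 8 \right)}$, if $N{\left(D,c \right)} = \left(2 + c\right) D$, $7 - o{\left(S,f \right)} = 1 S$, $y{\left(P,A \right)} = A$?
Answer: $1589$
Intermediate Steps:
$o{\left(S,f \right)} = 7 - S$ ($o{\left(S,f \right)} = 7 - 1 S = 7 - S$)
$N{\left(D,c \right)} = D \left(2 + c\right)$
$J = -504$ ($J = - 8 \left(-3 - -2\right) \left(7 - 0\right) \left(-9\right) = - 8 \left(-3 + 2\right) \left(7 + 0\right) \left(-9\right) = - 8 \left(-1\right) 7 \left(-9\right) = - 8 \left(\left(-7\right) \left(-9\right)\right) = \left(-8\right) 63 = -504$)
$\left(y{\left(-13,19 \right)} - J\right) - N{\left(26,-35 - 8 \right)} = \left(19 - -504\right) - 26 \left(2 - 43\right) = \left(19 + 504\right) - 26 \left(2 - 43\right) = 523 - 26 \left(2 - 43\right) = 523 - 26 \left(-41\right) = 523 - -1066 = 523 + 1066 = 1589$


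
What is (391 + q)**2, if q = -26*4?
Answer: 82369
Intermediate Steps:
q = -104
(391 + q)**2 = (391 - 104)**2 = 287**2 = 82369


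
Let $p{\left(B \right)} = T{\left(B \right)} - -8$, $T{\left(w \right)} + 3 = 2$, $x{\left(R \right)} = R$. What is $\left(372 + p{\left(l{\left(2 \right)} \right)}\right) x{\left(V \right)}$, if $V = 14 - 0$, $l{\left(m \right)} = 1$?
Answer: $5306$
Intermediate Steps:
$V = 14$ ($V = 14 + 0 = 14$)
$T{\left(w \right)} = -1$ ($T{\left(w \right)} = -3 + 2 = -1$)
$p{\left(B \right)} = 7$ ($p{\left(B \right)} = -1 - -8 = -1 + 8 = 7$)
$\left(372 + p{\left(l{\left(2 \right)} \right)}\right) x{\left(V \right)} = \left(372 + 7\right) 14 = 379 \cdot 14 = 5306$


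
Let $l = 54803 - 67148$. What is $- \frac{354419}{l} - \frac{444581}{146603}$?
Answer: $\frac{46470536212}{1809814035} \approx 25.677$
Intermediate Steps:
$l = -12345$
$- \frac{354419}{l} - \frac{444581}{146603} = - \frac{354419}{-12345} - \frac{444581}{146603} = \left(-354419\right) \left(- \frac{1}{12345}\right) - \frac{444581}{146603} = \frac{354419}{12345} - \frac{444581}{146603} = \frac{46470536212}{1809814035}$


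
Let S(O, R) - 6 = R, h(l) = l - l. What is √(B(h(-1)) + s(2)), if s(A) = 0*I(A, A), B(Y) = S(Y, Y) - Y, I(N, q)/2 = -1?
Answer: √6 ≈ 2.4495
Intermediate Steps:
h(l) = 0
I(N, q) = -2 (I(N, q) = 2*(-1) = -2)
S(O, R) = 6 + R
B(Y) = 6 (B(Y) = (6 + Y) - Y = 6)
s(A) = 0 (s(A) = 0*(-2) = 0)
√(B(h(-1)) + s(2)) = √(6 + 0) = √6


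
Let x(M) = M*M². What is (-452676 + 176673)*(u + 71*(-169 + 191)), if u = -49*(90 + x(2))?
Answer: 894249720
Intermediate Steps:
x(M) = M³
u = -4802 (u = -49*(90 + 2³) = -49*(90 + 8) = -49*98 = -4802)
(-452676 + 176673)*(u + 71*(-169 + 191)) = (-452676 + 176673)*(-4802 + 71*(-169 + 191)) = -276003*(-4802 + 71*22) = -276003*(-4802 + 1562) = -276003*(-3240) = 894249720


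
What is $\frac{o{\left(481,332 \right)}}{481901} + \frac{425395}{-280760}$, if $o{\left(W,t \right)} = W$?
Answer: $- \frac{40972646067}{27059704952} \approx -1.5142$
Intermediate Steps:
$\frac{o{\left(481,332 \right)}}{481901} + \frac{425395}{-280760} = \frac{481}{481901} + \frac{425395}{-280760} = 481 \cdot \frac{1}{481901} + 425395 \left(- \frac{1}{280760}\right) = \frac{481}{481901} - \frac{85079}{56152} = - \frac{40972646067}{27059704952}$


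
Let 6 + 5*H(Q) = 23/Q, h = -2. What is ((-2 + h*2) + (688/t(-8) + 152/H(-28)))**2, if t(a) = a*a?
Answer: 6640783081/583696 ≈ 11377.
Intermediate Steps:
t(a) = a**2
H(Q) = -6/5 + 23/(5*Q) (H(Q) = -6/5 + (23/Q)/5 = -6/5 + 23/(5*Q))
((-2 + h*2) + (688/t(-8) + 152/H(-28)))**2 = ((-2 - 2*2) + (688/((-8)**2) + 152/(((1/5)*(23 - 6*(-28))/(-28)))))**2 = ((-2 - 4) + (688/64 + 152/(((1/5)*(-1/28)*(23 + 168)))))**2 = (-6 + (688*(1/64) + 152/(((1/5)*(-1/28)*191))))**2 = (-6 + (43/4 + 152/(-191/140)))**2 = (-6 + (43/4 + 152*(-140/191)))**2 = (-6 + (43/4 - 21280/191))**2 = (-6 - 76907/764)**2 = (-81491/764)**2 = 6640783081/583696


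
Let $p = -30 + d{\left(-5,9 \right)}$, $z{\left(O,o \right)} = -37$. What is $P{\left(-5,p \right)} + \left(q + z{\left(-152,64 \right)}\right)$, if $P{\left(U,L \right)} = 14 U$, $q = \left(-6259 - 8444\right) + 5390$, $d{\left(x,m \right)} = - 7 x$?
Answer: $-9420$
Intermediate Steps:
$p = 5$ ($p = -30 - -35 = -30 + 35 = 5$)
$q = -9313$ ($q = -14703 + 5390 = -9313$)
$P{\left(-5,p \right)} + \left(q + z{\left(-152,64 \right)}\right) = 14 \left(-5\right) - 9350 = -70 - 9350 = -9420$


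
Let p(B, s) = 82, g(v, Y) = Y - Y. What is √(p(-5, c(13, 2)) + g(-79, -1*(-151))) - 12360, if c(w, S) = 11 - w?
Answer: -12360 + √82 ≈ -12351.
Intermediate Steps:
g(v, Y) = 0
√(p(-5, c(13, 2)) + g(-79, -1*(-151))) - 12360 = √(82 + 0) - 12360 = √82 - 12360 = -12360 + √82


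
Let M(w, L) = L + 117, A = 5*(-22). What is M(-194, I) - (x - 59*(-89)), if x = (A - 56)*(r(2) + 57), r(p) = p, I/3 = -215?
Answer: 4015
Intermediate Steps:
I = -645 (I = 3*(-215) = -645)
A = -110
x = -9794 (x = (-110 - 56)*(2 + 57) = -166*59 = -9794)
M(w, L) = 117 + L
M(-194, I) - (x - 59*(-89)) = (117 - 645) - (-9794 - 59*(-89)) = -528 - (-9794 + 5251) = -528 - 1*(-4543) = -528 + 4543 = 4015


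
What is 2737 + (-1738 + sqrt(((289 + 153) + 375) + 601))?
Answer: 999 + sqrt(1418) ≈ 1036.7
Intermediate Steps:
2737 + (-1738 + sqrt(((289 + 153) + 375) + 601)) = 2737 + (-1738 + sqrt((442 + 375) + 601)) = 2737 + (-1738 + sqrt(817 + 601)) = 2737 + (-1738 + sqrt(1418)) = 999 + sqrt(1418)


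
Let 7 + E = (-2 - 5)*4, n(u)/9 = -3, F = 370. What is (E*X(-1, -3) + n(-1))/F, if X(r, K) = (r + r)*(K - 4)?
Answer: -517/370 ≈ -1.3973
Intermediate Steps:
n(u) = -27 (n(u) = 9*(-3) = -27)
E = -35 (E = -7 + (-2 - 5)*4 = -7 - 7*4 = -7 - 28 = -35)
X(r, K) = 2*r*(-4 + K) (X(r, K) = (2*r)*(-4 + K) = 2*r*(-4 + K))
(E*X(-1, -3) + n(-1))/F = (-70*(-1)*(-4 - 3) - 27)/370 = (-70*(-1)*(-7) - 27)*(1/370) = (-35*14 - 27)*(1/370) = (-490 - 27)*(1/370) = -517*1/370 = -517/370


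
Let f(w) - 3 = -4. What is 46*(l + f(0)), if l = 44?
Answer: 1978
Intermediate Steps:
f(w) = -1 (f(w) = 3 - 4 = -1)
46*(l + f(0)) = 46*(44 - 1) = 46*43 = 1978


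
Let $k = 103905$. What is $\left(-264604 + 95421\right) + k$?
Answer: $-65278$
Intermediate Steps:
$\left(-264604 + 95421\right) + k = \left(-264604 + 95421\right) + 103905 = -169183 + 103905 = -65278$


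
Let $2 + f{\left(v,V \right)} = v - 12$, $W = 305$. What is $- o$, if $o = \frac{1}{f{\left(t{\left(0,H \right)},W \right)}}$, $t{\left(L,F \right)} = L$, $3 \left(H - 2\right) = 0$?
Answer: $\frac{1}{14} \approx 0.071429$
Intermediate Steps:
$H = 2$ ($H = 2 + \frac{1}{3} \cdot 0 = 2 + 0 = 2$)
$f{\left(v,V \right)} = -14 + v$ ($f{\left(v,V \right)} = -2 + \left(v - 12\right) = -2 + \left(-12 + v\right) = -14 + v$)
$o = - \frac{1}{14}$ ($o = \frac{1}{-14 + 0} = \frac{1}{-14} = - \frac{1}{14} \approx -0.071429$)
$- o = \left(-1\right) \left(- \frac{1}{14}\right) = \frac{1}{14}$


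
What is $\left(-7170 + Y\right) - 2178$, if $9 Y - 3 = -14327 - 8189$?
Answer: $- \frac{106645}{9} \approx -11849.0$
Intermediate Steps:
$Y = - \frac{22513}{9}$ ($Y = \frac{1}{3} + \frac{-14327 - 8189}{9} = \frac{1}{3} + \frac{1}{9} \left(-22516\right) = \frac{1}{3} - \frac{22516}{9} = - \frac{22513}{9} \approx -2501.4$)
$\left(-7170 + Y\right) - 2178 = \left(-7170 - \frac{22513}{9}\right) - 2178 = - \frac{87043}{9} - 2178 = - \frac{106645}{9}$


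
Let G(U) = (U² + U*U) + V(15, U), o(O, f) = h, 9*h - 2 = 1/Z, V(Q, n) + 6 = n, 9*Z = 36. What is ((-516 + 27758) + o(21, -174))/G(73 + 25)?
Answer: 108969/77200 ≈ 1.4115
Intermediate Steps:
Z = 4 (Z = (⅑)*36 = 4)
V(Q, n) = -6 + n
h = ¼ (h = 2/9 + (⅑)/4 = 2/9 + (⅑)*(¼) = 2/9 + 1/36 = ¼ ≈ 0.25000)
o(O, f) = ¼
G(U) = -6 + U + 2*U² (G(U) = (U² + U*U) + (-6 + U) = (U² + U²) + (-6 + U) = 2*U² + (-6 + U) = -6 + U + 2*U²)
((-516 + 27758) + o(21, -174))/G(73 + 25) = ((-516 + 27758) + ¼)/(-6 + (73 + 25) + 2*(73 + 25)²) = (27242 + ¼)/(-6 + 98 + 2*98²) = 108969/(4*(-6 + 98 + 2*9604)) = 108969/(4*(-6 + 98 + 19208)) = (108969/4)/19300 = (108969/4)*(1/19300) = 108969/77200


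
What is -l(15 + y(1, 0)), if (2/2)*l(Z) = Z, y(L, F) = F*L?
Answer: -15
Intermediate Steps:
l(Z) = Z
-l(15 + y(1, 0)) = -(15 + 0*1) = -(15 + 0) = -1*15 = -15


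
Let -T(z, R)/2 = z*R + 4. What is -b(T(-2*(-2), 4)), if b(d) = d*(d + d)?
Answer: -3200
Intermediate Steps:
T(z, R) = -8 - 2*R*z (T(z, R) = -2*(z*R + 4) = -2*(R*z + 4) = -2*(4 + R*z) = -8 - 2*R*z)
b(d) = 2*d² (b(d) = d*(2*d) = 2*d²)
-b(T(-2*(-2), 4)) = -2*(-8 - 2*4*(-2*(-2)))² = -2*(-8 - 2*4*4)² = -2*(-8 - 32)² = -2*(-40)² = -2*1600 = -1*3200 = -3200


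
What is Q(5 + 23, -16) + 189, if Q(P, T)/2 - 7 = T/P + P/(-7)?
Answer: 1357/7 ≈ 193.86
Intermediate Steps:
Q(P, T) = 14 - 2*P/7 + 2*T/P (Q(P, T) = 14 + 2*(T/P + P/(-7)) = 14 + 2*(T/P + P*(-⅐)) = 14 + 2*(T/P - P/7) = 14 + 2*(-P/7 + T/P) = 14 + (-2*P/7 + 2*T/P) = 14 - 2*P/7 + 2*T/P)
Q(5 + 23, -16) + 189 = (14 - 2*(5 + 23)/7 + 2*(-16)/(5 + 23)) + 189 = (14 - 2/7*28 + 2*(-16)/28) + 189 = (14 - 8 + 2*(-16)*(1/28)) + 189 = (14 - 8 - 8/7) + 189 = 34/7 + 189 = 1357/7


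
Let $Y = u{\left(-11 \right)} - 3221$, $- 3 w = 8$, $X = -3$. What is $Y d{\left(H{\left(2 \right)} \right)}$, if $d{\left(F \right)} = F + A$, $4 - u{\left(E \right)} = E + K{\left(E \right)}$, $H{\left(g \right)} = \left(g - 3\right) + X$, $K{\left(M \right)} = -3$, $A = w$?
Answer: $\frac{64060}{3} \approx 21353.0$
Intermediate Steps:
$w = - \frac{8}{3}$ ($w = \left(- \frac{1}{3}\right) 8 = - \frac{8}{3} \approx -2.6667$)
$A = - \frac{8}{3} \approx -2.6667$
$H{\left(g \right)} = -6 + g$ ($H{\left(g \right)} = \left(g - 3\right) - 3 = \left(-3 + g\right) - 3 = -6 + g$)
$u{\left(E \right)} = 7 - E$ ($u{\left(E \right)} = 4 - \left(E - 3\right) = 4 - \left(-3 + E\right) = 7 - E$)
$d{\left(F \right)} = - \frac{8}{3} + F$ ($d{\left(F \right)} = F - \frac{8}{3} = - \frac{8}{3} + F$)
$Y = -3203$ ($Y = \left(7 - -11\right) - 3221 = \left(7 + 11\right) - 3221 = 18 - 3221 = -3203$)
$Y d{\left(H{\left(2 \right)} \right)} = - 3203 \left(- \frac{8}{3} + \left(-6 + 2\right)\right) = - 3203 \left(- \frac{8}{3} - 4\right) = \left(-3203\right) \left(- \frac{20}{3}\right) = \frac{64060}{3}$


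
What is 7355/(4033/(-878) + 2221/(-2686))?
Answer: -4336338835/3195669 ≈ -1356.9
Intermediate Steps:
7355/(4033/(-878) + 2221/(-2686)) = 7355/(4033*(-1/878) + 2221*(-1/2686)) = 7355/(-4033/878 - 2221/2686) = 7355/(-3195669/589577) = 7355*(-589577/3195669) = -4336338835/3195669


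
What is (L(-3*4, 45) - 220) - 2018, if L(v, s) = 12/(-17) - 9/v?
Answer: -152181/68 ≈ -2238.0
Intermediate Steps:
L(v, s) = -12/17 - 9/v (L(v, s) = 12*(-1/17) - 9/v = -12/17 - 9/v)
(L(-3*4, 45) - 220) - 2018 = ((-12/17 - 9/((-3*4))) - 220) - 2018 = ((-12/17 - 9/(-12)) - 220) - 2018 = ((-12/17 - 9*(-1/12)) - 220) - 2018 = ((-12/17 + ¾) - 220) - 2018 = (3/68 - 220) - 2018 = -14957/68 - 2018 = -152181/68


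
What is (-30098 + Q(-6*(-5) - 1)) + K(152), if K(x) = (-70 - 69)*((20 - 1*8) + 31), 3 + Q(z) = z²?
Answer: -35237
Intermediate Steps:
Q(z) = -3 + z²
K(x) = -5977 (K(x) = -139*((20 - 8) + 31) = -139*(12 + 31) = -139*43 = -5977)
(-30098 + Q(-6*(-5) - 1)) + K(152) = (-30098 + (-3 + (-6*(-5) - 1)²)) - 5977 = (-30098 + (-3 + (30 - 1)²)) - 5977 = (-30098 + (-3 + 29²)) - 5977 = (-30098 + (-3 + 841)) - 5977 = (-30098 + 838) - 5977 = -29260 - 5977 = -35237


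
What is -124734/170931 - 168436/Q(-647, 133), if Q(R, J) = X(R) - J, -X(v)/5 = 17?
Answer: 4793956984/6210493 ≈ 771.91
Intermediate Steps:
X(v) = -85 (X(v) = -5*17 = -85)
Q(R, J) = -85 - J
-124734/170931 - 168436/Q(-647, 133) = -124734/170931 - 168436/(-85 - 1*133) = -124734*1/170931 - 168436/(-85 - 133) = -41578/56977 - 168436/(-218) = -41578/56977 - 168436*(-1/218) = -41578/56977 + 84218/109 = 4793956984/6210493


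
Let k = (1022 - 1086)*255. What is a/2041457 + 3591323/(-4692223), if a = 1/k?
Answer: -119650593719303743/156328814699027520 ≈ -0.76538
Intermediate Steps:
k = -16320 (k = -64*255 = -16320)
a = -1/16320 (a = 1/(-16320) = -1/16320 ≈ -6.1275e-5)
a/2041457 + 3591323/(-4692223) = -1/16320/2041457 + 3591323/(-4692223) = -1/16320*1/2041457 + 3591323*(-1/4692223) = -1/33316578240 - 3591323/4692223 = -119650593719303743/156328814699027520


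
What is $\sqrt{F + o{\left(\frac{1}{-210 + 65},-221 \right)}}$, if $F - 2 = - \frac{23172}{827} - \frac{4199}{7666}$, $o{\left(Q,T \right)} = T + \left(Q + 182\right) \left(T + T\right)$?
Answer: $\frac{63 i \sqrt{17179689005594437810}}{919268390} \approx 284.06 i$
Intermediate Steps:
$o{\left(Q,T \right)} = T + 2 T \left(182 + Q\right)$ ($o{\left(Q,T \right)} = T + \left(182 + Q\right) 2 T = T + 2 T \left(182 + Q\right)$)
$F = - \frac{168429561}{6339782}$ ($F = 2 - \left(\frac{4199}{7666} + \frac{23172}{827}\right) = 2 - \frac{181109125}{6339782} = - \frac{168429561}{6339782} \approx -26.567$)
$\sqrt{F + o{\left(\frac{1}{-210 + 65},-221 \right)}} = \sqrt{- \frac{168429561}{6339782} - 221 \left(365 + \frac{2}{-210 + 65}\right)} = \sqrt{- \frac{168429561}{6339782} - 221 \left(365 + \frac{2}{-145}\right)} = \sqrt{- \frac{168429561}{6339782} - 221 \left(365 + 2 \left(- \frac{1}{145}\right)\right)} = \sqrt{- \frac{168429561}{6339782} - 221 \left(365 - \frac{2}{145}\right)} = \sqrt{- \frac{168429561}{6339782} - \frac{11695983}{145}} = \sqrt{- \frac{74174404782051}{919268390}} = \frac{63 i \sqrt{17179689005594437810}}{919268390}$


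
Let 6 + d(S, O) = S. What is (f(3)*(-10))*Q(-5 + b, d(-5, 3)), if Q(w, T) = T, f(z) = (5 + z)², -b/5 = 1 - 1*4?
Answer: 7040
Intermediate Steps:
b = 15 (b = -5*(1 - 1*4) = -5*(1 - 4) = -5*(-3) = 15)
d(S, O) = -6 + S
(f(3)*(-10))*Q(-5 + b, d(-5, 3)) = ((5 + 3)²*(-10))*(-6 - 5) = (8²*(-10))*(-11) = (64*(-10))*(-11) = -640*(-11) = 7040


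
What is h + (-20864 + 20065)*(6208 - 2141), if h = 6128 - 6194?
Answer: -3249599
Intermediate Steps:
h = -66
h + (-20864 + 20065)*(6208 - 2141) = -66 + (-20864 + 20065)*(6208 - 2141) = -66 - 799*4067 = -66 - 3249533 = -3249599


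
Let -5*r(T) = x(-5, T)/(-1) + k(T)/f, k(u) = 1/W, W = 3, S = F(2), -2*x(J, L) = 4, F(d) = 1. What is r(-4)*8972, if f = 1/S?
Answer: -62804/15 ≈ -4186.9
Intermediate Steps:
x(J, L) = -2 (x(J, L) = -½*4 = -2)
S = 1
f = 1 (f = 1/1 = 1)
k(u) = ⅓ (k(u) = 1/3 = ⅓)
r(T) = -7/15 (r(T) = -(-2/(-1) + (⅓)/1)/5 = -(-2*(-1) + (⅓)*1)/5 = -(2 + ⅓)/5 = -⅕*7/3 = -7/15)
r(-4)*8972 = -7/15*8972 = -62804/15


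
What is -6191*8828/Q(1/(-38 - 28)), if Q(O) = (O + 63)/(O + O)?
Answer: 109308296/4157 ≈ 26295.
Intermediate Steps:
Q(O) = (63 + O)/(2*O) (Q(O) = (63 + O)/((2*O)) = (63 + O)*(1/(2*O)) = (63 + O)/(2*O))
-6191*8828/Q(1/(-38 - 28)) = -6191*17656/((-38 - 28)*(63 + 1/(-38 - 28))) = -6191*(-8828/(33*(63 + 1/(-66)))) = -6191*(-8828/(33*(63 - 1/66))) = -6191/(((1/2)*(-66)*(4157/66))*(1/8828)) = -6191/((-4157/2*1/8828)) = -6191/(-4157/17656) = -6191*(-17656/4157) = 109308296/4157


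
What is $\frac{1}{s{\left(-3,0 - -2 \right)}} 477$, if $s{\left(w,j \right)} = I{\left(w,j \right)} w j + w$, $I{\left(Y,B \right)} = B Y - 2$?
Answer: $\frac{53}{5} \approx 10.6$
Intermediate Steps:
$I{\left(Y,B \right)} = -2 + B Y$
$s{\left(w,j \right)} = w + j w \left(-2 + j w\right)$ ($s{\left(w,j \right)} = \left(-2 + j w\right) w j + w = w \left(-2 + j w\right) j + w = j w \left(-2 + j w\right) + w = w + j w \left(-2 + j w\right)$)
$\frac{1}{s{\left(-3,0 - -2 \right)}} 477 = \frac{1}{\left(-3\right) \left(1 + \left(0 - -2\right) \left(-2 + \left(0 - -2\right) \left(-3\right)\right)\right)} 477 = \frac{1}{\left(-3\right) \left(1 + \left(0 + 2\right) \left(-2 + \left(0 + 2\right) \left(-3\right)\right)\right)} 477 = \frac{1}{\left(-3\right) \left(1 + 2 \left(-2 + 2 \left(-3\right)\right)\right)} 477 = \frac{1}{\left(-3\right) \left(1 + 2 \left(-2 - 6\right)\right)} 477 = \frac{1}{\left(-3\right) \left(1 + 2 \left(-8\right)\right)} 477 = \frac{1}{\left(-3\right) \left(1 - 16\right)} 477 = \frac{1}{\left(-3\right) \left(-15\right)} 477 = \frac{1}{45} \cdot 477 = \frac{53}{5}$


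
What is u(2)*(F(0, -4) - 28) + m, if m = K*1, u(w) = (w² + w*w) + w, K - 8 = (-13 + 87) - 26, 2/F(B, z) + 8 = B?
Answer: -453/2 ≈ -226.50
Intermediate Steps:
F(B, z) = 2/(-8 + B)
K = 56 (K = 8 + ((-13 + 87) - 26) = 8 + (74 - 26) = 8 + 48 = 56)
u(w) = w + 2*w² (u(w) = (w² + w²) + w = 2*w² + w = w + 2*w²)
m = 56 (m = 56*1 = 56)
u(2)*(F(0, -4) - 28) + m = (2*(1 + 2*2))*(2/(-8 + 0) - 28) + 56 = (2*(1 + 4))*(2/(-8) - 28) + 56 = (2*5)*(2*(-⅛) - 28) + 56 = 10*(-¼ - 28) + 56 = 10*(-113/4) + 56 = -565/2 + 56 = -453/2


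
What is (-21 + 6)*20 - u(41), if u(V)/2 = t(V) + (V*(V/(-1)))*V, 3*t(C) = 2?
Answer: 412622/3 ≈ 1.3754e+5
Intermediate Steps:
t(C) = ⅔ (t(C) = (⅓)*2 = ⅔)
u(V) = 4/3 - 2*V³ (u(V) = 2*(⅔ + (V*(V/(-1)))*V) = 2*(⅔ + (V*(V*(-1)))*V) = 2*(⅔ + (V*(-V))*V) = 2*(⅔ + (-V²)*V) = 2*(⅔ - V³) = 4/3 - 2*V³)
(-21 + 6)*20 - u(41) = (-21 + 6)*20 - (4/3 - 2*41³) = -15*20 - (4/3 - 2*68921) = -300 - (4/3 - 137842) = -300 - 1*(-413522/3) = -300 + 413522/3 = 412622/3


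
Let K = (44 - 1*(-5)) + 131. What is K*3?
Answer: 540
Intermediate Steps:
K = 180 (K = (44 + 5) + 131 = 49 + 131 = 180)
K*3 = 180*3 = 540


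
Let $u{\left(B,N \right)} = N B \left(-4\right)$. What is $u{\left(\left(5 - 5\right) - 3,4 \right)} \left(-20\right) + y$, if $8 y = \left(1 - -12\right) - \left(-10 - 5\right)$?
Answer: $- \frac{1913}{2} \approx -956.5$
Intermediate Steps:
$u{\left(B,N \right)} = - 4 B N$ ($u{\left(B,N \right)} = N \left(- 4 B\right) = - 4 B N$)
$y = \frac{7}{2}$ ($y = \frac{\left(1 - -12\right) - \left(-10 - 5\right)}{8} = \frac{\left(1 + 12\right) - -15}{8} = \frac{13 + 15}{8} = \frac{1}{8} \cdot 28 = \frac{7}{2} \approx 3.5$)
$u{\left(\left(5 - 5\right) - 3,4 \right)} \left(-20\right) + y = \left(-4\right) \left(\left(5 - 5\right) - 3\right) 4 \left(-20\right) + \frac{7}{2} = \left(-4\right) \left(0 - 3\right) 4 \left(-20\right) + \frac{7}{2} = \left(-4\right) \left(-3\right) 4 \left(-20\right) + \frac{7}{2} = 48 \left(-20\right) + \frac{7}{2} = -960 + \frac{7}{2} = - \frac{1913}{2}$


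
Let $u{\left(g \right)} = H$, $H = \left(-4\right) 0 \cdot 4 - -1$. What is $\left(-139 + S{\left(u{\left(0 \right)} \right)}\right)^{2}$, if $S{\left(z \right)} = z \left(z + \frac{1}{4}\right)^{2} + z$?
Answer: $\frac{4765489}{256} \approx 18615.0$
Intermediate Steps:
$H = 1$ ($H = 0 \cdot 4 + 1 = 0 + 1 = 1$)
$u{\left(g \right)} = 1$
$S{\left(z \right)} = z + z \left(\frac{1}{4} + z\right)^{2}$ ($S{\left(z \right)} = z \left(z + \frac{1}{4}\right)^{2} + z = z \left(\frac{1}{4} + z\right)^{2} + z = z + z \left(\frac{1}{4} + z\right)^{2}$)
$\left(-139 + S{\left(u{\left(0 \right)} \right)}\right)^{2} = \left(-139 + \frac{1}{16} \cdot 1 \left(16 + \left(1 + 4 \cdot 1\right)^{2}\right)\right)^{2} = \left(-139 + \frac{1}{16} \cdot 1 \left(16 + \left(1 + 4\right)^{2}\right)\right)^{2} = \left(-139 + \frac{1}{16} \cdot 1 \left(16 + 5^{2}\right)\right)^{2} = \left(-139 + \frac{1}{16} \cdot 1 \left(16 + 25\right)\right)^{2} = \left(-139 + \frac{1}{16} \cdot 1 \cdot 41\right)^{2} = \left(-139 + \frac{41}{16}\right)^{2} = \left(- \frac{2183}{16}\right)^{2} = \frac{4765489}{256}$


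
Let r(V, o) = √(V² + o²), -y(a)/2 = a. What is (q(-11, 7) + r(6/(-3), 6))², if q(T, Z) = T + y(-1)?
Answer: 121 - 36*√10 ≈ 7.1580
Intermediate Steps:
y(a) = -2*a
q(T, Z) = 2 + T (q(T, Z) = T - 2*(-1) = T + 2 = 2 + T)
(q(-11, 7) + r(6/(-3), 6))² = ((2 - 11) + √((6/(-3))² + 6²))² = (-9 + √((6*(-⅓))² + 36))² = (-9 + √((-2)² + 36))² = (-9 + √(4 + 36))² = (-9 + √40)² = (-9 + 2*√10)²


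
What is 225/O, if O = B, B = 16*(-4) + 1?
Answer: -25/7 ≈ -3.5714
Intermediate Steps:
B = -63 (B = -64 + 1 = -63)
O = -63
225/O = 225/(-63) = 225*(-1/63) = -25/7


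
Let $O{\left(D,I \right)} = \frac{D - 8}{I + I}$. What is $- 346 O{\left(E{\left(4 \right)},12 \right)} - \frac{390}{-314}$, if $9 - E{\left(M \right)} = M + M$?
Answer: $\frac{192467}{1884} \approx 102.16$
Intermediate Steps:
$E{\left(M \right)} = 9 - 2 M$ ($E{\left(M \right)} = 9 - \left(M + M\right) = 9 - 2 M$)
$O{\left(D,I \right)} = \frac{-8 + D}{2 I}$
$- 346 O{\left(E{\left(4 \right)},12 \right)} - \frac{390}{-314} = - 346 \frac{-8 + \left(9 - 8\right)}{2 \cdot 12} - \frac{390}{-314} = - 346 \cdot \frac{1}{2} \cdot \frac{1}{12} \left(-8 + \left(9 - 8\right)\right) - - \frac{195}{157} = - 346 \cdot \frac{1}{2} \cdot \frac{1}{12} \left(-8 + 1\right) + \frac{195}{157} = - 346 \cdot \frac{1}{2} \cdot \frac{1}{12} \left(-7\right) + \frac{195}{157} = \left(-346\right) \left(- \frac{7}{24}\right) + \frac{195}{157} = \frac{1211}{12} + \frac{195}{157} = \frac{192467}{1884}$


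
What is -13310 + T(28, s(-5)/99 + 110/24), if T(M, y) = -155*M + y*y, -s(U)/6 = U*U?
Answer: -34152175/1936 ≈ -17641.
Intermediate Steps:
s(U) = -6*U² (s(U) = -6*U*U = -6*U²)
T(M, y) = y² - 155*M (T(M, y) = -155*M + y² = y² - 155*M)
-13310 + T(28, s(-5)/99 + 110/24) = -13310 + ((-6*(-5)²/99 + 110/24)² - 155*28) = -13310 + ((-6*25*(1/99) + 110*(1/24))² - 4340) = -13310 + ((-150*1/99 + 55/12)² - 4340) = -13310 + ((-50/33 + 55/12)² - 4340) = -13310 + ((135/44)² - 4340) = -13310 + (18225/1936 - 4340) = -13310 - 8384015/1936 = -34152175/1936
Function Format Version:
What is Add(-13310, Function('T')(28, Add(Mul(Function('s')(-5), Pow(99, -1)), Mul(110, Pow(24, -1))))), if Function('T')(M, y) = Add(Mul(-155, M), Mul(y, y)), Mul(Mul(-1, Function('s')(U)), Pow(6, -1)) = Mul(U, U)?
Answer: Rational(-34152175, 1936) ≈ -17641.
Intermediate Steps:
Function('s')(U) = Mul(-6, Pow(U, 2)) (Function('s')(U) = Mul(-6, Mul(U, U)) = Mul(-6, Pow(U, 2)))
Function('T')(M, y) = Add(Pow(y, 2), Mul(-155, M)) (Function('T')(M, y) = Add(Mul(-155, M), Pow(y, 2)) = Add(Pow(y, 2), Mul(-155, M)))
Add(-13310, Function('T')(28, Add(Mul(Function('s')(-5), Pow(99, -1)), Mul(110, Pow(24, -1))))) = Add(-13310, Add(Pow(Add(Mul(Mul(-6, Pow(-5, 2)), Pow(99, -1)), Mul(110, Pow(24, -1))), 2), Mul(-155, 28))) = Add(-13310, Add(Pow(Add(Mul(Mul(-6, 25), Rational(1, 99)), Mul(110, Rational(1, 24))), 2), -4340)) = Add(-13310, Add(Pow(Add(Mul(-150, Rational(1, 99)), Rational(55, 12)), 2), -4340)) = Add(-13310, Add(Pow(Add(Rational(-50, 33), Rational(55, 12)), 2), -4340)) = Add(-13310, Add(Pow(Rational(135, 44), 2), -4340)) = Add(-13310, Add(Rational(18225, 1936), -4340)) = Add(-13310, Rational(-8384015, 1936)) = Rational(-34152175, 1936)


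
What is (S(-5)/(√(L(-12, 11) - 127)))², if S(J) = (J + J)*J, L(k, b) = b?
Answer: -625/29 ≈ -21.552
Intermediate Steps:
S(J) = 2*J² (S(J) = (2*J)*J = 2*J²)
(S(-5)/(√(L(-12, 11) - 127)))² = ((2*(-5)²)/(√(11 - 127)))² = ((2*25)/(√(-116)))² = (50/((2*I*√29)))² = (50*(-I*√29/58))² = (-25*I*√29/29)² = -625/29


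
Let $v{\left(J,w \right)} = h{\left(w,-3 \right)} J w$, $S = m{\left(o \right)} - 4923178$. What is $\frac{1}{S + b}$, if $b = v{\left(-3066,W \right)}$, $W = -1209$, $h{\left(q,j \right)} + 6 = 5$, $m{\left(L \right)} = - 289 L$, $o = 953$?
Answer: $- \frac{1}{8905389} \approx -1.1229 \cdot 10^{-7}$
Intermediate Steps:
$h{\left(q,j \right)} = -1$ ($h{\left(q,j \right)} = -6 + 5 = -1$)
$S = -5198595$ ($S = \left(-289\right) 953 - 4923178 = -275417 - 4923178 = -5198595$)
$v{\left(J,w \right)} = - J w$
$b = -3706794$ ($b = \left(-1\right) \left(-3066\right) \left(-1209\right) = -3706794$)
$\frac{1}{S + b} = \frac{1}{-5198595 - 3706794} = \frac{1}{-8905389} = - \frac{1}{8905389}$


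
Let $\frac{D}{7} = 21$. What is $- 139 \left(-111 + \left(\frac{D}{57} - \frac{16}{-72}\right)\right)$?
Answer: $\frac{2571778}{171} \approx 15040.0$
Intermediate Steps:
$D = 147$ ($D = 7 \cdot 21 = 147$)
$- 139 \left(-111 + \left(\frac{D}{57} - \frac{16}{-72}\right)\right) = - 139 \left(-111 + \left(\frac{147}{57} - \frac{16}{-72}\right)\right) = - 139 \left(-111 + \left(147 \cdot \frac{1}{57} - - \frac{2}{9}\right)\right) = - 139 \left(-111 + \left(\frac{49}{19} + \frac{2}{9}\right)\right) = - 139 \left(-111 + \frac{479}{171}\right) = \left(-139\right) \left(- \frac{18502}{171}\right) = \frac{2571778}{171}$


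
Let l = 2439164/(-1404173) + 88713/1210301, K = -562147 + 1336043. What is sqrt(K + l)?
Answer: sqrt(2235165515667434308442716159689)/1699471986073 ≈ 879.71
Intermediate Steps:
K = 773896
l = -2827554229015/1699471986073 (l = 2439164*(-1/1404173) + 88713*(1/1210301) = -2439164/1404173 + 88713/1210301 = -2827554229015/1699471986073 ≈ -1.6638)
sqrt(K + l) = sqrt(773896 - 2827554229015/1699471986073) = sqrt(1315211744579721393/1699471986073) = sqrt(2235165515667434308442716159689)/1699471986073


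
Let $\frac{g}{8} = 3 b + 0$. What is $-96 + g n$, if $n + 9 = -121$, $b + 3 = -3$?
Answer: $18624$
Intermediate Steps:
$b = -6$ ($b = -3 - 3 = -6$)
$n = -130$ ($n = -9 - 121 = -130$)
$g = -144$ ($g = 8 \left(3 \left(-6\right) + 0\right) = 8 \left(-18 + 0\right) = 8 \left(-18\right) = -144$)
$-96 + g n = -96 - -18720 = -96 + 18720 = 18624$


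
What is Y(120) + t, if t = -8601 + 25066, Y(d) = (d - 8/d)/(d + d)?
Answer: 59275799/3600 ≈ 16466.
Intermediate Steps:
Y(d) = (d - 8/d)/(2*d) (Y(d) = (d - 8/d)/((2*d)) = (d - 8/d)*(1/(2*d)) = (d - 8/d)/(2*d))
t = 16465
Y(120) + t = (½ - 4/120²) + 16465 = (½ - 4*1/14400) + 16465 = (½ - 1/3600) + 16465 = 1799/3600 + 16465 = 59275799/3600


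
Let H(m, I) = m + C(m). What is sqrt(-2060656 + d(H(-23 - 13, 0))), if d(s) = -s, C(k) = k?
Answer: 2*I*sqrt(515146) ≈ 1435.5*I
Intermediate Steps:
H(m, I) = 2*m (H(m, I) = m + m = 2*m)
sqrt(-2060656 + d(H(-23 - 13, 0))) = sqrt(-2060656 - 2*(-23 - 13)) = sqrt(-2060656 - 2*(-36)) = sqrt(-2060656 - 1*(-72)) = sqrt(-2060656 + 72) = sqrt(-2060584) = 2*I*sqrt(515146)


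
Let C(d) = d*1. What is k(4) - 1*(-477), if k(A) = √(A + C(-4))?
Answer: 477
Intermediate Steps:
C(d) = d
k(A) = √(-4 + A) (k(A) = √(A - 4) = √(-4 + A))
k(4) - 1*(-477) = √(-4 + 4) - 1*(-477) = √0 + 477 = 0 + 477 = 477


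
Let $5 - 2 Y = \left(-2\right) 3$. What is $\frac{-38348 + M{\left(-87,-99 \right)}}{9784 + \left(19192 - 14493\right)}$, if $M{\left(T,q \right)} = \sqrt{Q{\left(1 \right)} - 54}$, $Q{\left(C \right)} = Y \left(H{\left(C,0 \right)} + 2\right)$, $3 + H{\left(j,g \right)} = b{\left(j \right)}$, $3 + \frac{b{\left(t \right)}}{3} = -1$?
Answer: $- \frac{38348}{14483} + \frac{i \sqrt{502}}{28966} \approx -2.6478 + 0.00077351 i$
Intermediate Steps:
$b{\left(t \right)} = -12$ ($b{\left(t \right)} = -9 + 3 \left(-1\right) = -9 - 3 = -12$)
$H{\left(j,g \right)} = -15$ ($H{\left(j,g \right)} = -3 - 12 = -15$)
$Y = \frac{11}{2}$ ($Y = \frac{5}{2} - \frac{\left(-2\right) 3}{2} = \frac{5}{2} - -3 = \frac{5}{2} + 3 = \frac{11}{2} \approx 5.5$)
$Q{\left(C \right)} = - \frac{143}{2}$ ($Q{\left(C \right)} = \frac{11 \left(-15 + 2\right)}{2} = \frac{11}{2} \left(-13\right) = - \frac{143}{2}$)
$M{\left(T,q \right)} = \frac{i \sqrt{502}}{2}$ ($M{\left(T,q \right)} = \sqrt{- \frac{143}{2} - 54} = \sqrt{- \frac{251}{2}} = \frac{i \sqrt{502}}{2}$)
$\frac{-38348 + M{\left(-87,-99 \right)}}{9784 + \left(19192 - 14493\right)} = \frac{-38348 + \frac{i \sqrt{502}}{2}}{9784 + \left(19192 - 14493\right)} = \frac{-38348 + \frac{i \sqrt{502}}{2}}{9784 + 4699} = \frac{-38348 + \frac{i \sqrt{502}}{2}}{14483} = \left(-38348 + \frac{i \sqrt{502}}{2}\right) \frac{1}{14483} = - \frac{38348}{14483} + \frac{i \sqrt{502}}{28966}$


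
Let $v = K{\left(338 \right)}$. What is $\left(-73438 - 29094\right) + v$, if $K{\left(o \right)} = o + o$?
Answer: $-101856$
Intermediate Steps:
$K{\left(o \right)} = 2 o$
$v = 676$ ($v = 2 \cdot 338 = 676$)
$\left(-73438 - 29094\right) + v = \left(-73438 - 29094\right) + 676 = -102532 + 676 = -101856$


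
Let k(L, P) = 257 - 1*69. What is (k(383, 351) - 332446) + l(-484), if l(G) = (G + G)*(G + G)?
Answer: 604766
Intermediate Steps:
k(L, P) = 188 (k(L, P) = 257 - 69 = 188)
l(G) = 4*G**2 (l(G) = (2*G)*(2*G) = 4*G**2)
(k(383, 351) - 332446) + l(-484) = (188 - 332446) + 4*(-484)**2 = -332258 + 4*234256 = -332258 + 937024 = 604766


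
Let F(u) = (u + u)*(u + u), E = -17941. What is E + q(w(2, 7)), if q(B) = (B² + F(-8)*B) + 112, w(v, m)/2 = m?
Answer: -14049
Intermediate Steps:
F(u) = 4*u² (F(u) = (2*u)*(2*u) = 4*u²)
w(v, m) = 2*m
q(B) = 112 + B² + 256*B (q(B) = (B² + (4*(-8)²)*B) + 112 = (B² + (4*64)*B) + 112 = (B² + 256*B) + 112 = 112 + B² + 256*B)
E + q(w(2, 7)) = -17941 + (112 + (2*7)² + 256*(2*7)) = -17941 + (112 + 14² + 256*14) = -17941 + (112 + 196 + 3584) = -17941 + 3892 = -14049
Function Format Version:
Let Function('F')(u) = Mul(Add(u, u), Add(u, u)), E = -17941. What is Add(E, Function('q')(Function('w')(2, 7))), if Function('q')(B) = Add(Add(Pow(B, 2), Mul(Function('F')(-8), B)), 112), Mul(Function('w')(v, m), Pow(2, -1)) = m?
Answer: -14049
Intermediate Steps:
Function('F')(u) = Mul(4, Pow(u, 2)) (Function('F')(u) = Mul(Mul(2, u), Mul(2, u)) = Mul(4, Pow(u, 2)))
Function('w')(v, m) = Mul(2, m)
Function('q')(B) = Add(112, Pow(B, 2), Mul(256, B)) (Function('q')(B) = Add(Add(Pow(B, 2), Mul(Mul(4, Pow(-8, 2)), B)), 112) = Add(Add(Pow(B, 2), Mul(Mul(4, 64), B)), 112) = Add(Add(Pow(B, 2), Mul(256, B)), 112) = Add(112, Pow(B, 2), Mul(256, B)))
Add(E, Function('q')(Function('w')(2, 7))) = Add(-17941, Add(112, Pow(Mul(2, 7), 2), Mul(256, Mul(2, 7)))) = Add(-17941, Add(112, Pow(14, 2), Mul(256, 14))) = Add(-17941, Add(112, 196, 3584)) = Add(-17941, 3892) = -14049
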